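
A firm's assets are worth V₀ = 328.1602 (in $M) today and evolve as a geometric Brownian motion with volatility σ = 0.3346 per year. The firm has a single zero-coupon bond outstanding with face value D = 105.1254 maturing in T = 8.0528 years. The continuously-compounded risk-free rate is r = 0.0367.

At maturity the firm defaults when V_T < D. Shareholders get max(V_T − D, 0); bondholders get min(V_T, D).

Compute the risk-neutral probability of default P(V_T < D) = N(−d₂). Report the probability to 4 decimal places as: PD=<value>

Equity is a call on the firm's assets struck at D = 105.1254:
d₁ = [ln(V₀/D) + (r + σ²/2)T] / (σ√T)
   = [ln(328.1602/105.1254) + (0.0367 + 0.5·0.3346²)·8.0528] / (0.3346·√8.0528)
   = [1.138348 + 0.746322] / 0.949510 = 1.984888
d₂ = d₁ − σ√T = 1.984888 − 0.949510 = 1.035378
risk-neutral PD = N(−d₂) = N(-1.035378) = 0.150246

PD=0.1502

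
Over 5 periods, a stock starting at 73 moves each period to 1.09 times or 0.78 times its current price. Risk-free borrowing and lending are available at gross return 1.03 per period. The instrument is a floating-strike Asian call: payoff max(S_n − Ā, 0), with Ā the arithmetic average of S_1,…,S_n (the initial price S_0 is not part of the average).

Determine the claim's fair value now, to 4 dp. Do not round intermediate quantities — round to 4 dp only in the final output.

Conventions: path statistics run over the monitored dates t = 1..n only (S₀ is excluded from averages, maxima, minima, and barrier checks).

price = 6.7537

No-arbitrage gives p* = (R−d)/(u−d) = 0.8065: enumerate every path, weight its payoff by its p*-probability, and discount by R^5.
Enumerate all 2^5 = 32 price paths (U = up ×1.09, D = down ×0.78); each path with k up-moves has probability p*^k·(1−p*)^(5−k).
DDDDD: Ā=36.8186, payoff=0.0000, prob=0.000272
UDDDD: Ā=51.4516, payoff=0.0000, prob=0.001132
DUDDD: Ā=46.9256, payoff=0.0000, prob=0.001132
UUDDD: Ā=65.5755, payoff=0.0000, prob=0.004715
DDUDD: Ā=43.3953, payoff=0.0000, prob=0.001132
UDUDD: Ā=60.6422, payoff=0.0000, prob=0.004715
DUUDD: Ā=56.1162, payoff=0.0000, prob=0.004715
UUUDD: Ā=78.4188, payoff=0.0000, prob=0.019648
DDDUD: Ā=40.6417, payoff=0.0000, prob=0.001132
UDDUD: Ā=56.7942, payoff=0.0000, prob=0.004715
DUDUD: Ā=52.2682, payoff=0.0000, prob=0.004715
UUDUD: Ā=73.0414, payoff=0.0000, prob=0.019648
DDUUD: Ā=48.7379, payoff=0.0000, prob=0.004715
UDUUD: Ā=68.1081, payoff=0.0000, prob=0.019648
DUUUD: Ā=63.5821, payoff=0.0000, prob=0.019648
UUUUD: Ā=88.8519, payoff=0.0000, prob=0.081866
DDDDU: Ā=38.4939, payoff=0.0000, prob=0.001132
UDDDU: Ā=53.7927, payoff=0.0000, prob=0.004715
DUDDU: Ā=49.2667, payoff=0.0000, prob=0.004715
UUDDU: Ā=68.8471, payoff=0.0000, prob=0.019648
DDUDU: Ā=45.7364, payoff=0.0000, prob=0.004715
UDUDU: Ā=63.9137, payoff=0.0000, prob=0.019648
DUUDU: Ā=59.3877, payoff=0.0000, prob=0.019648
UUUDU: Ā=82.9906, payoff=0.0000, prob=0.081866
DDDUU: Ā=42.9828, payoff=0.0000, prob=0.004715
UDDUU: Ā=60.0657, payoff=0.0000, prob=0.019648
DUDUU: Ā=55.5397, payoff=1.9766, prob=0.019648
UUDUU: Ā=77.6132, payoff=2.7622, prob=0.081866
DDUUU: Ā=52.0095, payoff=5.5069, prob=0.019648
UDUUU: Ā=72.6799, payoff=7.6956, prob=0.081866
DUUUU: Ā=68.1539, payoff=12.2216, prob=0.081866
UUUUU: Ā=95.2407, payoff=17.0789, prob=0.341108
Price = Σ prob·payoff / R^5 = 7.829435 / 1.159274 = 6.7537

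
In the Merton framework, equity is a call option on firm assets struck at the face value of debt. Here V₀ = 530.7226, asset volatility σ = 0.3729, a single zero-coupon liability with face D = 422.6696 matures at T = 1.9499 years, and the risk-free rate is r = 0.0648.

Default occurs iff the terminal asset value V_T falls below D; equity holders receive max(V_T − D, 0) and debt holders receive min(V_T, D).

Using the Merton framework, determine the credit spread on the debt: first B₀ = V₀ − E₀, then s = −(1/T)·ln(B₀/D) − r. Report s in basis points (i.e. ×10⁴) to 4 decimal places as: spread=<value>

spread=484.5300

Work the structural quantities from V₀ = 530.7226 against face 422.6696:
d₁ = [ln(V₀/D) + (r + σ²/2)T] / (σ√T)
   = [ln(530.7226/422.6696) + (0.0648 + 0.5·0.3729²)·1.9499] / (0.3729·√1.9499)
   = [0.227649 + 0.261925] / 0.520713 = 0.940198
d₂ = d₁ − σ√T = 0.940198 − 0.520713 = 0.419485
N(d₁) = 0.826442,  N(d₂) = 0.662569,  e^(−rT) = 0.881303
E₀ = V₀·N(d₁) − D·e^(−rT)·N(d₂)
   = 530.7226·0.826442 − 422.6696·0.881303·0.662569 = 191.804405
B₀ = V₀ − E₀ = 530.7226 − 191.804405 = 338.918195
spread = −(1/T)·ln(B₀/D) − r = −(1/1.9499)·ln(338.918195/422.6696) − 0.0648 = 0.04845300
in basis points: 0.04845300 × 10⁴ = 484.5300 bp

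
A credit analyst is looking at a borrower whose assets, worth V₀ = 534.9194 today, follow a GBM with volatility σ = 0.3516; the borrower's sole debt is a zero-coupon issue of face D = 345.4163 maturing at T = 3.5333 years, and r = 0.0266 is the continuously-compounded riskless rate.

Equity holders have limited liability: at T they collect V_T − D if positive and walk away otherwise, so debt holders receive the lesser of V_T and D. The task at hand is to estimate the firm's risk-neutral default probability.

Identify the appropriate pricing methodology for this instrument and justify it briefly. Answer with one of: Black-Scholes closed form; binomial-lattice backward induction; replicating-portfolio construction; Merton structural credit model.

Key observation: the asked-for credit quantity lives on the firm's capital structure — asset value, asset volatility, debt face 345.4163 — which is the structural model's domain.

framework: Merton structural credit model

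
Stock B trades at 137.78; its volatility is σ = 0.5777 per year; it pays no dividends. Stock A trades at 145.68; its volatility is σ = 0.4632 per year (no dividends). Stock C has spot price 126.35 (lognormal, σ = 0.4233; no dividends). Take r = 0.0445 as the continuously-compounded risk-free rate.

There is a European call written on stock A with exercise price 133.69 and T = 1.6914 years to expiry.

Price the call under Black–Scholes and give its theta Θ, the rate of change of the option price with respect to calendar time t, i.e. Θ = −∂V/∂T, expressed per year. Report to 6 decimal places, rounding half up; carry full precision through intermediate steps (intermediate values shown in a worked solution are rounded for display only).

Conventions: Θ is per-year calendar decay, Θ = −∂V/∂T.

σ√T = 0.4632·√1.6914 = 0.602409
d₁ = (ln(S/K) + (r+σ²/2)T) / (σ√T) = (ln(145.68/133.69) + (0.0445+0.4632²/2)·1.6914) / 0.602409 = (0.085889 + 0.256716) / 0.602409 = 0.568724
d₂ = d₁ − σ√T = 0.568724 − 0.602409 = -0.033686
e^{−rT} = 0.927496
N(d₁) = 0.715228,  N(d₂) = 0.486564
Call price V = S·N(d₁) − K·e^{−rT}·N(d₂) = 104.194447 − 60.332412 = 43.862035
φ(d₁) = (1/√(2π))·e^{−d₁²/2} = 0.339371
Θ = −S·φ(d₁)·σ/(2√T) − r·K·e^{−rT}·N(d₂) = −8.804198 − 2.684792 = -11.488990

price = 43.862035
Θ = -11.488990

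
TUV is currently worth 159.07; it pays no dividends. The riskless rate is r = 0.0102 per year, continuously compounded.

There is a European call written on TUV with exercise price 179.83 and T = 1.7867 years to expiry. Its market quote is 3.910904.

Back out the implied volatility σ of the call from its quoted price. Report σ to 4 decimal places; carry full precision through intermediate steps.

At σ = 0.1165 the Black–Scholes value reproduces the quote:
σ√T = 0.1165·√1.7867 = 0.155723
d₁ = (ln(S/K) + (r+σ²/2)T) / (σ√T) = (ln(159.07/179.83) + (0.0102+0.1165²/2)·1.7867) / 0.155723 = (-0.122668 + 0.030349) / 0.155723 = -0.592839
d₂ = d₁ − σ√T = -0.592839 − 0.155723 = -0.748562
e^{−rT} = 0.981941
N(d₁) = 0.276644,  N(d₂) = 0.227061
V = S·N(d₁) − K·e^{−rT}·N(d₂) = 44.005819 − 40.094914 = 3.910904 (the observed quote) — the price is monotone increasing in volatility, hence this σ is the only solution

sigma = 0.1165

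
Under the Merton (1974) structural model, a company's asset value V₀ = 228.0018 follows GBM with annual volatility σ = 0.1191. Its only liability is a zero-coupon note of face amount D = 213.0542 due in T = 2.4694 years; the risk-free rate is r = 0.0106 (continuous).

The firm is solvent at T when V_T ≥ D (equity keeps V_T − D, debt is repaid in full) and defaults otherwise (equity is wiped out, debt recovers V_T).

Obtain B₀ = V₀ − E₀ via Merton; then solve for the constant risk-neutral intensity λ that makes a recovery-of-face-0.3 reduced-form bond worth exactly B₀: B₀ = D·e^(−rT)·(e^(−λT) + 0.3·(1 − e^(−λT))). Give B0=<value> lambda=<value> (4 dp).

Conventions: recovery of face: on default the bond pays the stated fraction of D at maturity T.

B0=199.5417 lambda=0.0230

With assets at 228.0018 and a single debt payment of 213.0542 at 2.4694 years:
d₁ = [ln(V₀/D) + (r + σ²/2)T] / (σ√T)
   = [ln(228.0018/213.0542) + (0.0106 + 0.5·0.1191²)·2.4694] / (0.1191·√2.4694)
   = [0.067807 + 0.043690] / 0.187158 = 0.595736
d₂ = d₁ − σ√T = 0.595736 − 0.187158 = 0.408579
N(d₁) = 0.724324,  N(d₂) = 0.658576,  e^(−rT) = 0.974164
E₀ = V₀·N(d₁) − D·e^(−rT)·N(d₂)
   = 228.0018·0.724324 − 213.0542·0.974164·0.658576 = 28.460066
B₀ = V₀ − E₀ = 228.0018 − 28.460066 = 199.541734
e^(−λT) = (B₀·e^(rT)/D − 0.3)/(1 − 0.3) = (199.5417·1.026521/213.0542 − 0.3)/0.7 = 0.94488050
λ = −ln(0.94488050)/2.4694 = 0.022960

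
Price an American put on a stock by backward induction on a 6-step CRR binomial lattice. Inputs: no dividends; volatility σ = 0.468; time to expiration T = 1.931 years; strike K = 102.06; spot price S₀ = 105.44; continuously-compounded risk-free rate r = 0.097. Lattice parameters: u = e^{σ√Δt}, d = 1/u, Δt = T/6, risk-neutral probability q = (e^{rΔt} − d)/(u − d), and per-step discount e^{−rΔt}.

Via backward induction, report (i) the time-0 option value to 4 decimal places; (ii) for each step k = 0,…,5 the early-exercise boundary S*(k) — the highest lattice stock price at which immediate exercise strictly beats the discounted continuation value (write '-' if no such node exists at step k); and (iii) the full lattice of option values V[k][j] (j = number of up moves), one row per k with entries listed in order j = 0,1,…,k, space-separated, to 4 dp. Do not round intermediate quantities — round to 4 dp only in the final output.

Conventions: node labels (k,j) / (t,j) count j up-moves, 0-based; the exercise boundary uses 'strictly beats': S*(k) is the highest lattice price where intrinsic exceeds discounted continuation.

Δt=0.32183, u=1.30408, d=0.76682, q=0.49304, disc=e^(-rΔt)=0.96926
k=6 terminal: V=max(K-S,0) → 80.6222 65.6024 40.0593 0.0000 0.0000 0.0000 0.0000
k=5: j=0 S=27.9566 intr=74.1034 cont=70.9666 V=74.1034[EX]; j=1 S=47.5436 intr=54.5164 cont=51.3795 V=54.5164[EX]; j=2 S=80.8539 intr=21.2061 cont=19.6845 V=21.2061[EX]; j=3 S=137.5022 intr=0.0000 cont=0.0000 V=0.0000[hold]; j=4 S=233.8398 intr=0.0000 cont=0.0000 V=0.0000[hold]; j=5 S=397.6739 intr=0.0000 cont=0.0000 V=0.0000[hold]  S*(5)=80.8539
k=4: j=0 S=36.4576 intr=65.6024 cont=62.4655 V=65.6024[EX]; j=1 S=62.0007 intr=40.0593 cont=36.9224 V=40.0593[EX]; j=2 S=105.4400 intr=0.0000 cont=10.4203 V=10.4203[hold]; j=3 S=179.3140 intr=0.0000 cont=0.0000 V=0.0000[hold]; j=4 S=304.9459 intr=0.0000 cont=0.0000 V=0.0000[hold]  S*(4)=62.0007
k=3: j=0 S=47.5436 intr=54.5164 cont=51.3795 V=54.5164[EX]; j=1 S=80.8539 intr=21.2061 cont=24.6641 V=24.6641[hold]; j=2 S=137.5022 intr=0.0000 cont=5.1204 V=5.1204[hold]; j=3 S=233.8398 intr=0.0000 cont=0.0000 V=0.0000[hold]  S*(3)=47.5436
k=2: j=0 S=62.0007 intr=40.0593 cont=38.5749 V=40.0593[EX]; j=1 S=105.4400 intr=0.0000 cont=14.5665 V=14.5665[hold]; j=2 S=179.3140 intr=0.0000 cont=2.5161 V=2.5161[hold]  S*(2)=62.0007
k=1: j=0 S=80.8539 intr=21.2061 cont=26.6455 V=26.6455[hold]; j=1 S=137.5022 intr=0.0000 cont=8.3601 V=8.3601[hold]  S*(1)=-
k=0: j=0 S=105.4400 intr=0.0000 cont=17.0883 V=17.0883[hold]  S*(0)=-

price = 17.0883
boundary = - - 62.0007 47.5436 62.0007 80.8539
tree:
17.0883
26.6455 8.3601
40.0593 14.5665 2.5161
54.5164 24.6641 5.1204 0.0000
65.6024 40.0593 10.4203 0.0000 0.0000
74.1034 54.5164 21.2061 0.0000 0.0000 0.0000
80.6222 65.6024 40.0593 0.0000 0.0000 0.0000 0.0000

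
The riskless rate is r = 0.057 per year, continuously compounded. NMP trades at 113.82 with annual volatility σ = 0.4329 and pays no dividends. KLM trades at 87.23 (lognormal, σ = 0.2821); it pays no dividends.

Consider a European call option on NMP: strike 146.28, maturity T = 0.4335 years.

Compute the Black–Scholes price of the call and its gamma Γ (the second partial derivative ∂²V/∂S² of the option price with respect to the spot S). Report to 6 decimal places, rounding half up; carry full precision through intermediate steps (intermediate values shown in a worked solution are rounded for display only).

σ√T = 0.4329·√0.4335 = 0.285024
d₁ = (ln(S/K) + (r+σ²/2)T) / (σ√T) = (ln(113.82/146.28) + (0.057+0.4329²/2)·0.4335) / 0.285024 = (-0.250904 + 0.065329) / 0.285024 = -0.651086
d₂ = d₁ − σ√T = -0.651086 − 0.285024 = -0.936110
e^{−rT} = 0.975593
N(d₁) = 0.257496,  N(d₂) = 0.174608
Call price V = S·N(d₁) − K·e^{−rT}·N(d₂) = 29.308145 − 24.918302 = 4.389844
φ(d₁) = (1/√(2π))·e^{−d₁²/2} = 0.322744
Γ = φ(d₁) / (S·σ·√T) = 0.009949

price = 4.389844
Γ = 0.009949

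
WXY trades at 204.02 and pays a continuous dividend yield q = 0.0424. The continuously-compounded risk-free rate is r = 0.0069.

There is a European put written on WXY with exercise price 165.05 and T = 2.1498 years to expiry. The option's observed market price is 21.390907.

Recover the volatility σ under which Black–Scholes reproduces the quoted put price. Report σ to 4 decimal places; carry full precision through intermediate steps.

sigma = 0.3151

At σ = 0.3151 the Black–Scholes value reproduces the quote:
σ√T = 0.3151·√2.1498 = 0.462006
d₁ = (ln(S/K) + (r−q+σ²/2)T) / (σ√T) = (ln(204.02/165.05) + (0.0069−0.0424+0.3151²/2)·2.1498) / 0.462006 = (0.211970 + 0.030407) / 0.462006 = 0.524618
d₂ = d₁ − σ√T = 0.524618 − 0.462006 = 0.062612
e^{−rT} = 0.985276
e^{−qT} = 0.912879
N(−d₁) = 0.299925,  N(−d₂) = 0.475038
V = K·e^{−rT}·N(−d₂) − S·e^{−qT}·N(−d₁) = 77.250549 − 55.859642 = 21.390907 (the quoted price), and the Black–Scholes price is strictly increasing in σ, so σ is unique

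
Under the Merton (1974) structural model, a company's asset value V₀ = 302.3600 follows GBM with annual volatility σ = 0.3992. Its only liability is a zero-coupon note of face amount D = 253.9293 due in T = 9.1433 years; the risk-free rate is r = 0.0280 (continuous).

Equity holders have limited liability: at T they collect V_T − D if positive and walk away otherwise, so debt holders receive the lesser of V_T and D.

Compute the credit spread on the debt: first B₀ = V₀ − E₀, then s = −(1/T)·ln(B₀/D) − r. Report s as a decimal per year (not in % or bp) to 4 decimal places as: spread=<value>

spread=0.0452

Apply the equity-as-call identities (strike 253.9293, horizon 9.1433 years):
d₁ = [ln(V₀/D) + (r + σ²/2)T] / (σ√T)
   = [ln(302.3600/253.9293) + (0.0280 + 0.5·0.3992²)·9.1433] / (0.3992·√9.1433)
   = [0.174562 + 0.984553] / 1.207097 = 0.960251
d₂ = d₁ − σ√T = 0.960251 − 1.207097 = -0.246845
N(d₁) = 0.831536,  N(d₂) = 0.402514,  e^(−rT) = 0.774132
E₀ = V₀·N(d₁) − D·e^(−rT)·N(d₂)
   = 302.3600·0.831536 − 253.9293·0.774132·0.402514 = 172.298968
B₀ = V₀ − E₀ = 302.3600 − 172.298968 = 130.061032
spread = −(1/T)·ln(B₀/D) − r = −(1/9.1433)·ln(130.061032/253.9293) − 0.0280 = 0.04517403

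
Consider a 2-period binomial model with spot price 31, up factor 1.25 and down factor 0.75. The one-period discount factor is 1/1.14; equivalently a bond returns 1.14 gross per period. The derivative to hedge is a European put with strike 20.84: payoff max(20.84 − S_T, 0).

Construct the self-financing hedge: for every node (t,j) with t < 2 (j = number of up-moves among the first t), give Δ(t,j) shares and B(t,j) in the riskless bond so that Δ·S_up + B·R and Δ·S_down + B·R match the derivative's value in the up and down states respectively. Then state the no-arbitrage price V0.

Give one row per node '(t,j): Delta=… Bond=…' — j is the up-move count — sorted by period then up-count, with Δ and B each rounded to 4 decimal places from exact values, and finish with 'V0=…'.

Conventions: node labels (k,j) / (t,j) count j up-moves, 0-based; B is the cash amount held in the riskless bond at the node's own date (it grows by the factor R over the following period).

(0,0): Delta=-0.0424 Bond=1.4400
(1,0): Delta=-0.2927 Bond=7.4616
(1,1): Delta=0.0000 Bond=0.0000
V0=0.1267

Since d<R<u, set p* = (R−d)/(u−d) = 0.7800; price each node as the discounted p*-expectation of its children.
Terminal payoffs: V(2,0)=3.4025, V(2,1)=0.0000, V(2,2)=0.0000
Node (1,0) S=23.2500: V=(p*·0.0000+(1−p*)·3.4025)/1.14=0.6566; Δ=(0.0000−3.4025)/(29.0625−17.4375)=-0.2927; B=V−Δ·S=7.4616
Node (1,1) S=38.7500: V=(p*·0.0000+(1−p*)·0.0000)/1.14=0.0000; Δ=(0.0000−0.0000)/(48.4375−29.0625)=0.0000; B=V−Δ·S=0.0000
Node (0,0) S=31.0000: V=(p*·0.0000+(1−p*)·0.6566)/1.14=0.1267; Δ=(0.0000−0.6566)/(38.7500−23.2500)=-0.0424; B=V−Δ·S=1.4400
Verification: the root portfolio costs Δ(0,0)·S0 + B(0,0) = 0.1267, matching V0.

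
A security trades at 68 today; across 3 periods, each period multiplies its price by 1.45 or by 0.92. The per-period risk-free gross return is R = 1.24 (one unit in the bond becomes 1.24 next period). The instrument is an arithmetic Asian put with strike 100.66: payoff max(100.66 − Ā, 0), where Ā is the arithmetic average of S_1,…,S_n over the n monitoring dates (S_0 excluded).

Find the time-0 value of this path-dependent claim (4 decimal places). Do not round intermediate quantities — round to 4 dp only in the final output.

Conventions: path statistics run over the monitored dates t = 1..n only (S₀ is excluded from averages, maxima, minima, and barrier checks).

No-arbitrage gives p* = (R−d)/(u−d) = 0.6038: enumerate every path, weight its payoff by its p*-probability, and discount by R^3.
Enumerate all 2^3 = 8 price paths (U = up ×1.45, D = down ×0.92); each path with k up-moves has probability p*^k·(1−p*)^(3−k).
DDD: Ā=57.6887, payoff=42.9713, prob=0.062206
UDD: Ā=90.9223, payoff=9.7377, prob=0.094790
DUD: Ā=78.9090, payoff=21.7510, prob=0.094790
UUD: Ā=124.3675, payoff=0.0000, prob=0.144441
DDU: Ā=67.8567, payoff=32.8033, prob=0.094790
UDU: Ā=106.9481, payoff=0.0000, prob=0.144441
DUU: Ā=94.9348, payoff=5.7252, prob=0.144441
UUU: Ā=149.6255, payoff=0.0000, prob=0.220101
Price = Σ prob·payoff / R^3 = 9.594225 / 1.906624 = 5.0320

price = 5.0320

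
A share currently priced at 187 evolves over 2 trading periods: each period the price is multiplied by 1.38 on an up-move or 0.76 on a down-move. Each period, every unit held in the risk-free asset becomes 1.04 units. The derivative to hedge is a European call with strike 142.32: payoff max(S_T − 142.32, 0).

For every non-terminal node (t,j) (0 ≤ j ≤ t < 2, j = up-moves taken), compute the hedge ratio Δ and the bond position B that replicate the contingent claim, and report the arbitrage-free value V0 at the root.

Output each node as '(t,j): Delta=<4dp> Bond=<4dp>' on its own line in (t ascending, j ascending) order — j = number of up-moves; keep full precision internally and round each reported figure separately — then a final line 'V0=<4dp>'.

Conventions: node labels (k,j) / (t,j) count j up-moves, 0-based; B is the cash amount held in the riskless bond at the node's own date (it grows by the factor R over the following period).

Arbitrage-free pricing uses the up-move probability p* = (R−d)/(u−d) = 0.4516, discounting each step at R = 1.04.
Expiry values: V(2,0)=0.0000, V(2,1)=53.8056, V(2,2)=213.8028
Node (1,0) S=142.1200: V=(p*·53.8056+(1−p*)·0.0000)/1.04=23.3647; Δ=(53.8056−0.0000)/(196.1256−108.0112)=0.6106; B=V−Δ·S=-63.4185
Node (1,1) S=258.0600: V=(p*·213.8028+(1−p*)·53.8056)/1.04=121.2138; Δ=(213.8028−53.8056)/(356.1228−196.1256)=1.0000; B=V−Δ·S=-136.8462
Node (0,0) S=187.0000: V=(p*·121.2138+(1−p*)·23.3647)/1.04=64.9564; Δ=(121.2138−23.3647)/(258.0600−142.1200)=0.8440; B=V−Δ·S=-92.8648
Check: Δ(0,0)·S0 + B(0,0) = 64.9564 = V0.

(0,0): Delta=0.8440 Bond=-92.8648
(1,0): Delta=0.6106 Bond=-63.4185
(1,1): Delta=1.0000 Bond=-136.8462
V0=64.9564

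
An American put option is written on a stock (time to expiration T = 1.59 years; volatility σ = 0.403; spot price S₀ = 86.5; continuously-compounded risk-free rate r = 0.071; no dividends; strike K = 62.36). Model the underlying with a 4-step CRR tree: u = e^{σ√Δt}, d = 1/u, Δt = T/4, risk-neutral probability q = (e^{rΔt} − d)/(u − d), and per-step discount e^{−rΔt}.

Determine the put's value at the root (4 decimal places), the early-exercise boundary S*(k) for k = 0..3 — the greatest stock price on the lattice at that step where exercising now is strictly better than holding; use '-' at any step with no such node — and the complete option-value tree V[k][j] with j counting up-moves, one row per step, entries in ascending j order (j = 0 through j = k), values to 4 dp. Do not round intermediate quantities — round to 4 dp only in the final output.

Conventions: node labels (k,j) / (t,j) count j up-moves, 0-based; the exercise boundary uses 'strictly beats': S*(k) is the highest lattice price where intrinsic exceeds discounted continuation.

Δt=0.39750, u=1.28928, d=0.77563, q=0.49255, disc=e^(-rΔt)=0.97217
k=4 terminal: V=max(K-S,0) → 31.0538 10.3217 0.0000 0.0000 0.0000
k=3: j=0 S=40.3624 intr=21.9976 cont=20.2622 V=21.9976[EX]; j=1 S=67.0919 intr=0.0000 cont=5.0920 V=5.0920[hold]; j=2 S=111.5225 intr=0.0000 cont=0.0000 V=0.0000[hold]; j=3 S=185.3767 intr=0.0000 cont=0.0000 V=0.0000[hold]  S*(3)=40.3624
k=2: j=0 S=52.0383 intr=10.3217 cont=13.2904 V=13.2904[hold]; j=1 S=86.5000 intr=0.0000 cont=2.5120 V=2.5120[hold]; j=2 S=143.7834 intr=0.0000 cont=0.0000 V=0.0000[hold]  S*(2)=-
k=1: j=0 S=67.0919 intr=0.0000 cont=7.7594 V=7.7594[hold]; j=1 S=111.5225 intr=0.0000 cont=1.2393 V=1.2393[hold]  S*(1)=-
k=0: j=0 S=86.5000 intr=0.0000 cont=4.4214 V=4.4214[hold]  S*(0)=-

price = 4.4214
boundary = - - - 40.3624
tree:
4.4214
7.7594 1.2393
13.2904 2.5120 0.0000
21.9976 5.0920 0.0000 0.0000
31.0538 10.3217 0.0000 0.0000 0.0000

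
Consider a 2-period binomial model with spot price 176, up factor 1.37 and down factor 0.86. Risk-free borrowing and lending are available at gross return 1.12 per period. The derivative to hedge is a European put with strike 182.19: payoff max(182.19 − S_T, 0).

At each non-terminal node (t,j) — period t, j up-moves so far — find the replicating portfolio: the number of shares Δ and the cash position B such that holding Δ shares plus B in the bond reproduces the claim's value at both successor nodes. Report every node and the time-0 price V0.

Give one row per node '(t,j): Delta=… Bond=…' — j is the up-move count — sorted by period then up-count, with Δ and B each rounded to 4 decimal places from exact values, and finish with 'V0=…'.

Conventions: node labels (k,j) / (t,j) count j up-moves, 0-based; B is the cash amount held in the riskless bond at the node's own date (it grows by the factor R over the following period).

(0,0): Delta=-0.2537 Bond=54.6082
(1,0): Delta=-0.6739 Bond=124.7688
(1,1): Delta=0.0000 Bond=0.0000
V0=9.9650

Under the risk-neutral measure, an up-move has probability p* = (R−d)/(u−d) = 0.5098 and values discount at R = 1.12.
Payoffs at expiry: V(2,0)=52.0204, V(2,1)=0.0000, V(2,2)=0.0000
Node (1,0) S=151.3600: V=(p*·0.0000+(1−p*)·52.0204)/1.12=22.7680; Δ=(0.0000−52.0204)/(207.3632−130.1696)=-0.6739; B=V−Δ·S=124.7688
Node (1,1) S=241.1200: V=(p*·0.0000+(1−p*)·0.0000)/1.12=0.0000; Δ=(0.0000−0.0000)/(330.3344−207.3632)=0.0000; B=V−Δ·S=0.0000
Node (0,0) S=176.0000: V=(p*·0.0000+(1−p*)·22.7680)/1.12=9.9650; Δ=(0.0000−22.7680)/(241.1200−151.3600)=-0.2537; B=V−Δ·S=54.6082
As a check, the time-0 holding Δ(0,0)·S0 + B(0,0) comes to 9.9650 — exactly V0.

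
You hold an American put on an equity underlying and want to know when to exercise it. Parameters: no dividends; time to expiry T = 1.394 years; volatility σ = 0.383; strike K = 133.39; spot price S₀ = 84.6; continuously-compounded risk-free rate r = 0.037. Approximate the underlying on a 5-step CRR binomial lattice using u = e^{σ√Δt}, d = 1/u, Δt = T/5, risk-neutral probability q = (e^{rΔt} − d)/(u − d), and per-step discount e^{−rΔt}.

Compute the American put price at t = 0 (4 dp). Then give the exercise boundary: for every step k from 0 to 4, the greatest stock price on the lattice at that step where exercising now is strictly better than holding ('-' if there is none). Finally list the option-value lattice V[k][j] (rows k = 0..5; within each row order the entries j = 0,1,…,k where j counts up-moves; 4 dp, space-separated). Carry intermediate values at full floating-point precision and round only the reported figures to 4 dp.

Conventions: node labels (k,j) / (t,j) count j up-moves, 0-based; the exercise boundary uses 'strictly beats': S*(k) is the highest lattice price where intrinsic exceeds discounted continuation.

price = 49.8999
boundary = - 69.1103 84.6000 69.1103 84.6000
tree:
49.8999
64.2797 35.1005
76.9333 48.7900 20.7407
87.2701 64.2797 32.6349 8.0513
95.7143 76.9333 48.7900 15.4971 0.0000
102.6125 87.2701 64.2797 29.8287 0.0000 0.0000

Δt=0.27880, u=1.22413, d=0.81691, q=0.47508, disc=e^(-rΔt)=0.98974
k=5 terminal: V=max(K-S,0) → 102.6125 87.2701 64.2797 29.8287 0.0000 0.0000
k=4: j=0 S=37.6757 intr=95.7143 cont=94.3454 V=95.7143[EX]; j=1 S=56.4567 intr=76.9333 cont=75.5643 V=76.9333[EX]; j=2 S=84.6000 intr=48.7900 cont=47.4211 V=48.7900[EX]; j=3 S=126.7725 intr=6.6175 cont=15.4971 V=15.4971[hold]; j=4 S=189.9676 intr=0.0000 cont=0.0000 V=0.0000[hold]  S*(4)=84.6000
k=3: j=0 S=46.1199 intr=87.2701 cont=85.9012 V=87.2701[EX]; j=1 S=69.1103 intr=64.2797 cont=62.9107 V=64.2797[EX]; j=2 S=103.5613 intr=29.8287 cont=32.6349 V=32.6349[hold]; j=3 S=155.1859 intr=0.0000 cont=8.0513 V=8.0513[hold]  S*(3)=69.1103
k=2: j=0 S=56.4567 intr=76.9333 cont=75.5643 V=76.9333[EX]; j=1 S=84.6000 intr=48.7900 cont=48.7406 V=48.7900[EX]; j=2 S=126.7725 intr=6.6175 cont=20.7407 V=20.7407[hold]  S*(2)=84.6000
k=1: j=0 S=69.1103 intr=64.2797 cont=62.9107 V=64.2797[EX]; j=1 S=103.5613 intr=29.8287 cont=35.1005 V=35.1005[hold]  S*(1)=69.1103
k=0: j=0 S=84.6000 intr=48.7900 cont=49.8999 V=49.8999[hold]  S*(0)=-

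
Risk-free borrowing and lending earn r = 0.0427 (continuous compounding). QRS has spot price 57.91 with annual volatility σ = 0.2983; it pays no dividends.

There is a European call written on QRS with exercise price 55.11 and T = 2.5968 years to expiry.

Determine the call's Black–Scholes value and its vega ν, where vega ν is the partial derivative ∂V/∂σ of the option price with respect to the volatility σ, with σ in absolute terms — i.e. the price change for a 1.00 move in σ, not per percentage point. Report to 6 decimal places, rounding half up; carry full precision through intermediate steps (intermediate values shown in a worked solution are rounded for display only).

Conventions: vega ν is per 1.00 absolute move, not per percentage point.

price = 15.026142
ν = 31.572472

σ√T = 0.2983·√2.5968 = 0.480698
d₁ = (ln(S/K) + (r+σ²/2)T) / (σ√T) = (ln(57.91/55.11) + (0.0427+0.2983²/2)·2.5968) / 0.480698 = (0.049559 + 0.226419) / 0.480698 = 0.574118
d₂ = d₁ − σ√T = 0.574118 − 0.480698 = 0.093420
e^{−rT} = 0.895043
N(d₁) = 0.717056,  N(d₂) = 0.537215
Call price V = S·N(d₁) − K·e^{−rT}·N(d₂) = 41.524720 − 26.498579 = 15.026142
φ(d₁) = (1/√(2π))·e^{−d₁²/2} = 0.338326
ν = S·φ(d₁)·√T = 31.572472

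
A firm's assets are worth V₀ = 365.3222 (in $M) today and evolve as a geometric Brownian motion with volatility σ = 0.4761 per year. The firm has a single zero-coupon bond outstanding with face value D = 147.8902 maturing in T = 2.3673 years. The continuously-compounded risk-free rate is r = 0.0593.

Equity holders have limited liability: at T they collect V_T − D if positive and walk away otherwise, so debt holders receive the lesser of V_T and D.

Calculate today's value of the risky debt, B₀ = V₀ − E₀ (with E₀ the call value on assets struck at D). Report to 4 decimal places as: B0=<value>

B0=123.2832

Equity is a call on the firm's assets struck at D = 147.8902:
d₁ = [ln(V₀/D) + (r + σ²/2)T] / (σ√T)
   = [ln(365.3222/147.8902) + (0.0593 + 0.5·0.4761²)·2.3673] / (0.4761·√2.3673)
   = [0.904310 + 0.408680] / 0.732529 = 1.792407
d₂ = d₁ − σ√T = 1.792407 − 0.732529 = 1.059878
N(d₁) = 0.963466,  N(d₂) = 0.855400,  e^(−rT) = 0.869027
E₀ = V₀·N(d₁) − D·e^(−rT)·N(d₂)
   = 365.3222·0.963466 − 147.8902·0.869027·0.855400 = 242.039041
B₀ = V₀ − E₀ = 365.3222 − 242.039041 = 123.283159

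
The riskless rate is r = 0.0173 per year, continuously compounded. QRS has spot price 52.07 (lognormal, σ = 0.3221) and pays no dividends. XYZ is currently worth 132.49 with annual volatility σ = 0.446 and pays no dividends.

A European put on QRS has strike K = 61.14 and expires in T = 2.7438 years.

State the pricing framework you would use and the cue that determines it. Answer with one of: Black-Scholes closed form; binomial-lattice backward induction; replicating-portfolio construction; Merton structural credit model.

Key observation: the instrument is a plain European put (strike 61.14) on a lognormal asset; the exact continuous-time formula applies directly.

framework: Black-Scholes closed form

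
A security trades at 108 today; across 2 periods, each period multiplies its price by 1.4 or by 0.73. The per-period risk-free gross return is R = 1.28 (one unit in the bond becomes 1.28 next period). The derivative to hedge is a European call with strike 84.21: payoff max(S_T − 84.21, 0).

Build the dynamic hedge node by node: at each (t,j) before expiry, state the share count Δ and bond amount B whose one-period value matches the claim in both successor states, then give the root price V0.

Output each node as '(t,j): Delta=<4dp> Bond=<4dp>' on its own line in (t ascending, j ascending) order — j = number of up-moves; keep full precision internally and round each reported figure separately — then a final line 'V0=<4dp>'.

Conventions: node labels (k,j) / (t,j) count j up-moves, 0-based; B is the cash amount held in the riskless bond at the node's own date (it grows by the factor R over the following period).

(0,0): Delta=0.9485 Bond=-45.3087
(1,0): Delta=0.4954 Bond=-22.2728
(1,1): Delta=1.0000 Bond=-65.7891
V0=57.1242

The replicating-portfolio and risk-neutral prices coincide; use p* = (1.28−0.73)/(1.4−0.73) = 0.8209 for the latter.
Terminal payoffs: V(2,0)=0.0000, V(2,1)=26.1660, V(2,2)=127.4700
  t=1,j=0: stock 78.8400 → up 110.3760 (V=26.1660), down 57.5532 (V=0.0000). Price 16.7809; hedge Δ=0.4954, bond B=-22.2728.
  t=1,j=1: stock 151.2000 → up 211.6800 (V=127.4700), down 110.3760 (V=26.1660). Price 85.4109; hedge Δ=1.0000, bond B=-65.7891.
  t=0,j=0: stock 108.0000 → up 151.2000 (V=85.4109), down 78.8400 (V=16.7809). Price 57.1242; hedge Δ=0.9485, bond B=-45.3087.
Sanity check at the root: Δ(0,0)·S0 + B(0,0) reproduces V0 = 57.1242.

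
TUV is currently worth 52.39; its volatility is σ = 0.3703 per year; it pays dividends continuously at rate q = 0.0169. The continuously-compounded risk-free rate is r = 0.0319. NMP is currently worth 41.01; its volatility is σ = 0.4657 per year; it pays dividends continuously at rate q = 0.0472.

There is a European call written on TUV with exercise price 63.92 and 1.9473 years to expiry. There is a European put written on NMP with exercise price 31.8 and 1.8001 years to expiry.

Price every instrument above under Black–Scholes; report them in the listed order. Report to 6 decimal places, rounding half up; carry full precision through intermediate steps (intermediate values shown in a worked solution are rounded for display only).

price(TUV call K=63.92) = 7.191495
price(NMP put K=31.8) = 5.000589

[TUV call K=63.92]
σ√T = 0.3703·√1.9473 = 0.516738
d₁ = (ln(S/K) + (r−q+σ²/2)T) / (σ√T) = (ln(52.39/63.92) + (0.0319−0.0169+0.3703²/2)·1.9473) / 0.516738 = (-0.198917 + 0.162718) / 0.516738 = -0.070051
d₂ = d₁ − σ√T = -0.070051 − 0.516738 = -0.586789
e^{−rT} = 0.939771
e^{−qT} = 0.967626
N(d₁) = 0.472076,  N(d₂) = 0.278673
price = S·e^{−qT}·N(d₁) − K·e^{−rT}·N(d₂) = 23.931413 − 16.739918 = 7.191495
[NMP put K=31.8]
σ√T = 0.4657·√1.8001 = 0.624819
d₁ = (ln(S/K) + (r−q+σ²/2)T) / (σ√T) = (ln(41.01/31.8) + (0.0319−0.0472+0.4657²/2)·1.8001) / 0.624819 = (0.254350 + 0.167658) / 0.624819 = 0.675408
d₂ = d₁ − σ√T = 0.675408 − 0.624819 = 0.050588
e^{−rT} = 0.944194
e^{−qT} = 0.918545
N(−d₁) = 0.249708,  N(−d₂) = 0.479827
price = K·e^{−rT}·N(−d₂) − S·e^{−qT}·N(−d₁) = 14.406985 − 9.406396 = 5.000589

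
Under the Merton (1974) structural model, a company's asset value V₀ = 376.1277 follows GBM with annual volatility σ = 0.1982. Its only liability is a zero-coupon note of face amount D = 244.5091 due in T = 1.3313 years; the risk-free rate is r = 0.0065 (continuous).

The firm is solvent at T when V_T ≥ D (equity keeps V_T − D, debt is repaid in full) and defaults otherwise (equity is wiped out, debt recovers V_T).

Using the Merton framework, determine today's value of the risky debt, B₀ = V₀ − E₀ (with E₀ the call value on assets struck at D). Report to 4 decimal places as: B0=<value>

With assets at 376.1277 and a single debt payment of 244.5091 at 1.3313 years:
d₁ = [ln(V₀/D) + (r + σ²/2)T] / (σ√T)
   = [ln(376.1277/244.5091) + (0.0065 + 0.5·0.1982²)·1.3313] / (0.1982·√1.3313)
   = [0.430676 + 0.034802] / 0.228687 = 2.035439
d₂ = d₁ − σ√T = 2.035439 − 0.228687 = 1.806752
N(d₁) = 0.979097,  N(d₂) = 0.964599,  e^(−rT) = 0.991384
E₀ = V₀·N(d₁) − D·e^(−rT)·N(d₂)
   = 376.1277·0.979097 − 244.5091·0.991384·0.964599 = 134.444148
B₀ = V₀ − E₀ = 376.1277 − 134.444148 = 241.683552

B0=241.6836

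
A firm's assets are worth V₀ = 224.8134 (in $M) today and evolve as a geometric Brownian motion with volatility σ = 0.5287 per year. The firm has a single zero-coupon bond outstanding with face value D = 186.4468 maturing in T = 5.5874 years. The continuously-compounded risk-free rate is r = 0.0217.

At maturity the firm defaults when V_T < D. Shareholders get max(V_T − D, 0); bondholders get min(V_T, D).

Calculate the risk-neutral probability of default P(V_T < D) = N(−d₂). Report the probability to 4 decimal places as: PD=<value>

PD=0.6473

With assets at 224.8134 and a single debt payment of 186.4468 at 5.5874 years:
d₁ = [ln(V₀/D) + (r + σ²/2)T] / (σ√T)
   = [ln(224.8134/186.4468) + (0.0217 + 0.5·0.5287²)·5.5874] / (0.5287·√5.5874)
   = [0.187125 + 0.902152] / 1.249724 = 0.871614
d₂ = d₁ − σ√T = 0.871614 − 1.249724 = -0.378111
risk-neutral PD = N(−d₂) = N(0.378111) = 0.647326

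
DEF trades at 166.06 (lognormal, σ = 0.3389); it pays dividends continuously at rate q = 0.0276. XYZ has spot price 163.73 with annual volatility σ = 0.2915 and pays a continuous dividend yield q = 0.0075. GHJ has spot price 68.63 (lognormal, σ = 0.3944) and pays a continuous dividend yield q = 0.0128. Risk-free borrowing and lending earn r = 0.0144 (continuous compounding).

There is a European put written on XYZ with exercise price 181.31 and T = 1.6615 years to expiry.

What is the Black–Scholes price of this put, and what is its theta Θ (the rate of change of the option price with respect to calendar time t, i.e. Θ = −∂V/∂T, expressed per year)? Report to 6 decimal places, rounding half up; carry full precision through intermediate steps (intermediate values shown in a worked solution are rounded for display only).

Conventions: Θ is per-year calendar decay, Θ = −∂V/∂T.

σ√T = 0.2915·√1.6615 = 0.375741
d₁ = (ln(S/K) + (r−q+σ²/2)T) / (σ√T) = (ln(163.73/181.31) + (0.0144−0.0075+0.2915²/2)·1.6615) / 0.375741 = (-0.101990 + 0.082055) / 0.375741 = -0.053054
d₂ = d₁ − σ√T = -0.053054 − 0.375741 = -0.428795
e^{−rT} = 0.976358
e^{−qT} = 0.987616
N(−d₁) = 0.521155,  N(−d₂) = 0.665964
Put price V = K·e^{−rT}·N(−d₂) − S·e^{−qT}·N(−d₁) = 117.891258 − 84.272081 = 33.619177
φ(d₁) = (1/√(2π))·e^{−d₁²/2} = 0.398381
Θ = −S·e^{−qT}·φ(d₁)·σ/(2√T) − q·S·e^{−qT}·N(−d₁) + r·K·e^{−rT}·N(−d₂) = −7.284062 − 0.632041 + 1.697634 = -6.218469

price = 33.619177
Θ = -6.218469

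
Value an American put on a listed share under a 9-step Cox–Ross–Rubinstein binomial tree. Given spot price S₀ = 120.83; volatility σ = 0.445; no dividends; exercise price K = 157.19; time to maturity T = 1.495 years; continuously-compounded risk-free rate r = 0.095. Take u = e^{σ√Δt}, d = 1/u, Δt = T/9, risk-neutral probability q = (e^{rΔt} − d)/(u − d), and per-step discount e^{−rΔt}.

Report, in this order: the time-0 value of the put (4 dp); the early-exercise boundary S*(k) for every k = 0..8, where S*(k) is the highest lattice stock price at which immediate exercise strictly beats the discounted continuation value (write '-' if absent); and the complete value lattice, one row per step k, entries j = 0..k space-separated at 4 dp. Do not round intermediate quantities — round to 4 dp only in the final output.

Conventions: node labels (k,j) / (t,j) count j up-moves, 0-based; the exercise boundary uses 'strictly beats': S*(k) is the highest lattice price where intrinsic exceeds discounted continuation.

Δt=0.16611, u=1.19886, d=0.83413, q=0.49839, disc=e^(-rΔt)=0.98434
k=9 terminal: V=max(K-S,0) → 133.5704 123.2426 108.3989 87.0648 56.4022 12.3323 0.0000 0.0000 0.0000 0.0000
k=8: j=0 S=28.3165 intr=128.8735 cont=126.4124 V=128.8735[EX]; j=1 S=40.6980 intr=116.4920 cont=114.0309 V=116.4920[EX]; j=2 S=58.4935 intr=98.6965 cont=96.2355 V=98.6965[EX]; j=3 S=84.0700 intr=73.1200 cont=70.6589 V=73.1200[EX]; j=4 S=120.8300 intr=36.3600 cont=33.8989 V=36.3600[EX]; j=5 S=173.6635 intr=0.0000 cont=6.0891 V=6.0891[hold]; j=6 S=249.5987 intr=0.0000 cont=0.0000 V=0.0000[hold]; j=7 S=358.7369 intr=0.0000 cont=0.0000 V=0.0000[hold]; j=8 S=515.5964 intr=0.0000 cont=0.0000 V=0.0000[hold]  S*(8)=120.8300
k=7: j=0 S=33.9474 intr=123.2426 cont=120.7815 V=123.2426[EX]; j=1 S=48.7911 intr=108.3989 cont=105.9379 V=108.3989[EX]; j=2 S=70.1252 intr=87.0648 cont=84.6037 V=87.0648[EX]; j=3 S=100.7878 intr=56.4022 cont=53.9411 V=56.4022[EX]; j=4 S=144.8577 intr=12.3323 cont=20.9402 V=20.9402[hold]; j=5 S=208.1975 intr=0.0000 cont=3.0065 V=3.0065[hold]; j=6 S=299.2328 intr=0.0000 cont=0.0000 V=0.0000[hold]; j=7 S=430.0738 intr=0.0000 cont=0.0000 V=0.0000[hold]  S*(7)=100.7878
k=6: j=0 S=40.6980 intr=116.4920 cont=114.0309 V=116.4920[EX]; j=1 S=58.4935 intr=98.6965 cont=96.2355 V=98.6965[EX]; j=2 S=84.0700 intr=73.1200 cont=70.6589 V=73.1200[EX]; j=3 S=120.8300 intr=36.3600 cont=38.1219 V=38.1219[hold]; j=4 S=173.6635 intr=0.0000 cont=11.8143 V=11.8143[hold]; j=5 S=249.5987 intr=0.0000 cont=1.4845 V=1.4845[hold]; j=6 S=358.7369 intr=0.0000 cont=0.0000 V=0.0000[hold]  S*(6)=84.0700
k=5: j=0 S=48.7911 intr=108.3989 cont=105.9379 V=108.3989[EX]; j=1 S=70.1252 intr=87.0648 cont=84.6037 V=87.0648[EX]; j=2 S=100.7878 intr=56.4022 cont=54.8055 V=56.4022[EX]; j=3 S=144.8577 intr=12.3323 cont=24.6188 V=24.6188[hold]; j=4 S=208.1975 intr=0.0000 cont=6.5616 V=6.5616[hold]; j=5 S=299.2328 intr=0.0000 cont=0.7330 V=0.7330[hold]  S*(5)=100.7878
k=4: j=0 S=58.4935 intr=98.6965 cont=96.2355 V=98.6965[EX]; j=1 S=84.0700 intr=73.1200 cont=70.6589 V=73.1200[EX]; j=2 S=120.8300 intr=36.3600 cont=39.9265 V=39.9265[hold]; j=3 S=173.6635 intr=0.0000 cont=15.3747 V=15.3747[hold]; j=4 S=249.5987 intr=0.0000 cont=3.5994 V=3.5994[hold]  S*(4)=84.0700
k=3: j=0 S=70.1252 intr=87.0648 cont=84.6037 V=87.0648[EX]; j=1 S=100.7878 intr=56.4022 cont=55.6909 V=56.4022[EX]; j=2 S=144.8577 intr=12.3323 cont=27.2566 V=27.2566[hold]; j=3 S=208.1975 intr=0.0000 cont=9.3572 V=9.3572[hold]  S*(3)=100.7878
k=2: j=0 S=84.0700 intr=73.1200 cont=70.6589 V=73.1200[EX]; j=1 S=120.8300 intr=36.3600 cont=41.2206 V=41.2206[hold]; j=2 S=173.6635 intr=0.0000 cont=18.0486 V=18.0486[hold]  S*(2)=84.0700
k=1: j=0 S=100.7878 intr=56.4022 cont=56.3257 V=56.4022[EX]; j=1 S=144.8577 intr=12.3323 cont=29.2073 V=29.2073[hold]  S*(1)=100.7878
k=0: j=0 S=120.8300 intr=36.3600 cont=42.1776 V=42.1776[hold]  S*(0)=-

price = 42.1776
boundary = - 100.7878 84.0700 100.7878 84.0700 100.7878 84.0700 100.7878 120.8300
tree:
42.1776
56.4022 29.2073
73.1200 41.2206 18.0486
87.0648 56.4022 27.2566 9.3572
98.6965 73.1200 39.9265 15.3747 3.5994
108.3989 87.0648 56.4022 24.6188 6.5616 0.7330
116.4920 98.6965 73.1200 38.1219 11.8143 1.4845 0.0000
123.2426 108.3989 87.0648 56.4022 20.9402 3.0065 0.0000 0.0000
128.8735 116.4920 98.6965 73.1200 36.3600 6.0891 0.0000 0.0000 0.0000
133.5704 123.2426 108.3989 87.0648 56.4022 12.3323 0.0000 0.0000 0.0000 0.0000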